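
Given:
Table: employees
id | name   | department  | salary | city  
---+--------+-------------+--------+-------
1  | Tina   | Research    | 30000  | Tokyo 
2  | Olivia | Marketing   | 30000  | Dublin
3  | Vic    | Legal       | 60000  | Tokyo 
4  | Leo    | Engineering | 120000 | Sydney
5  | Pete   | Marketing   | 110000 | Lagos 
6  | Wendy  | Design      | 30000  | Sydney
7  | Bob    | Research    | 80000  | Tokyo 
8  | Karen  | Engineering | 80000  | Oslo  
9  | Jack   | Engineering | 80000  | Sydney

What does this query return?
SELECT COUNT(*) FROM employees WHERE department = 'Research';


Counting rows where department = 'Research'
  Tina -> MATCH
  Bob -> MATCH


2


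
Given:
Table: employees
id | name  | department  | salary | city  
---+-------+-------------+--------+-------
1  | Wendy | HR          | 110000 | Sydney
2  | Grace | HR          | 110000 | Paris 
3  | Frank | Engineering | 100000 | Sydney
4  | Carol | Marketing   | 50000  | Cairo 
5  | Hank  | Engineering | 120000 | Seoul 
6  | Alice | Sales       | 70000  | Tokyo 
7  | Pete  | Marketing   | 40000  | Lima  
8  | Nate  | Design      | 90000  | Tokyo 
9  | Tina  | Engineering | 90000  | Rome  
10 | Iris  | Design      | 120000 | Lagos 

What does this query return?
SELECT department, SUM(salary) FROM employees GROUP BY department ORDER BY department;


Summing salary within each department:
  Design: 90000 + 120000 = 210000
  Engineering: 100000 + 120000 + 90000 = 310000
  HR: 110000 + 110000 = 220000
  Marketing: 50000 + 40000 = 90000
  Sales: 70000 = 70000


5 groups:
Design, 210000
Engineering, 310000
HR, 220000
Marketing, 90000
Sales, 70000


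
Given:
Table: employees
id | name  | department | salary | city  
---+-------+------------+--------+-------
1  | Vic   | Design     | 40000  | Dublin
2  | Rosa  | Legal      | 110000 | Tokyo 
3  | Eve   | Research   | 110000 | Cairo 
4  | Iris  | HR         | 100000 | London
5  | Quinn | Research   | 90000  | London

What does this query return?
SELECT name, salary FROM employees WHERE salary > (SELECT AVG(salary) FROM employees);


Subquery: AVG(salary) = 90000.0
Filtering: salary > 90000.0
  Rosa (110000) -> MATCH
  Eve (110000) -> MATCH
  Iris (100000) -> MATCH


3 rows:
Rosa, 110000
Eve, 110000
Iris, 100000


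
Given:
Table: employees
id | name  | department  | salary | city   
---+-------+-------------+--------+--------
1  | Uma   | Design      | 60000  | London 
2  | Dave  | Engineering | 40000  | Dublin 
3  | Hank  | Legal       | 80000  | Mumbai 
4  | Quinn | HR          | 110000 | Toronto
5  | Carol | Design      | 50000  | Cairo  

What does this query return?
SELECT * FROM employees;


SELECT * returns all 5 rows with all columns

5 rows:
1, Uma, Design, 60000, London
2, Dave, Engineering, 40000, Dublin
3, Hank, Legal, 80000, Mumbai
4, Quinn, HR, 110000, Toronto
5, Carol, Design, 50000, Cairo


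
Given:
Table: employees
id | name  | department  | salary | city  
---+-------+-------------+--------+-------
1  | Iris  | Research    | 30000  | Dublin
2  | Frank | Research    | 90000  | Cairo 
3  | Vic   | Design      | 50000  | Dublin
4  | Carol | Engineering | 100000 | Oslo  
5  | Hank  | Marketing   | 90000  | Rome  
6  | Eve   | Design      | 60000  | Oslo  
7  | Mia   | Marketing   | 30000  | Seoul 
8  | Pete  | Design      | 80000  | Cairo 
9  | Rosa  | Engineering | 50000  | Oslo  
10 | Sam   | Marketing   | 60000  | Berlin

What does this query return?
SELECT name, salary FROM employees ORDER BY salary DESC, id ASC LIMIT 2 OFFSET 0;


Sort by salary DESC (id ASC tiebreak), then skip 0 and take 2
Rows 1 through 2

2 rows:
Carol, 100000
Frank, 90000


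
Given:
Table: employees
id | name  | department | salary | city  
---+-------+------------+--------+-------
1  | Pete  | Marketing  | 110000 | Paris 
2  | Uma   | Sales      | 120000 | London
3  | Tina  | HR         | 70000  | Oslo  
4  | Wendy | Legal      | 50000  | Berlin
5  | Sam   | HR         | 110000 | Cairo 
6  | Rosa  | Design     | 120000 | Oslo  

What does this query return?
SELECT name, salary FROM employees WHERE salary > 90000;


Filtering: salary > 90000
Matching: 4 rows

4 rows:
Pete, 110000
Uma, 120000
Sam, 110000
Rosa, 120000


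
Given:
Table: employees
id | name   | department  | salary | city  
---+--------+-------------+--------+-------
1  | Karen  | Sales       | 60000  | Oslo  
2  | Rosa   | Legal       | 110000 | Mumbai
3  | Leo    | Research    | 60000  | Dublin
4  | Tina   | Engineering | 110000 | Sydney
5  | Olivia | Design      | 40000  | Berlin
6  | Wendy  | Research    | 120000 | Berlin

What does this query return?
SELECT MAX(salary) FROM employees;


Salaries: 60000, 110000, 60000, 110000, 40000, 120000
MAX = 120000

120000


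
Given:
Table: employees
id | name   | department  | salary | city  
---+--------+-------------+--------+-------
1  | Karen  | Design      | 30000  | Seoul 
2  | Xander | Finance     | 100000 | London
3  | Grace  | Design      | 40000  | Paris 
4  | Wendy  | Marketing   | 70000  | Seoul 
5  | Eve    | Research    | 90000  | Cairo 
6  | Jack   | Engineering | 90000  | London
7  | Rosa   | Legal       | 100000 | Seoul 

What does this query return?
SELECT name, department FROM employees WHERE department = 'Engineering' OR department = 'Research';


Filtering: department = 'Engineering' OR 'Research'
Matching: 2 rows

2 rows:
Eve, Research
Jack, Engineering


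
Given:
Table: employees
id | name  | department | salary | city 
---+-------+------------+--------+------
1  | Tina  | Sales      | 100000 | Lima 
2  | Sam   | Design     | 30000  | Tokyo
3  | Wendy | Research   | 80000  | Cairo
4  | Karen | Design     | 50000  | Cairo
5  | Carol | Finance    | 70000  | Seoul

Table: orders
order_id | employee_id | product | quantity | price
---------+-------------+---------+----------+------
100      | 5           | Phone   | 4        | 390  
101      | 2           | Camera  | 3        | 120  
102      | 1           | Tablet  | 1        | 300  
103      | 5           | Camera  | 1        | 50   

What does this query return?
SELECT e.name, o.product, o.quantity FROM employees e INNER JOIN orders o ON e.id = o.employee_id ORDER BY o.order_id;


Joining employees.id = orders.employee_id:
  employee Carol (id=5) -> order Phone
  employee Sam (id=2) -> order Camera
  employee Tina (id=1) -> order Tablet
  employee Carol (id=5) -> order Camera


4 rows:
Carol, Phone, 4
Sam, Camera, 3
Tina, Tablet, 1
Carol, Camera, 1


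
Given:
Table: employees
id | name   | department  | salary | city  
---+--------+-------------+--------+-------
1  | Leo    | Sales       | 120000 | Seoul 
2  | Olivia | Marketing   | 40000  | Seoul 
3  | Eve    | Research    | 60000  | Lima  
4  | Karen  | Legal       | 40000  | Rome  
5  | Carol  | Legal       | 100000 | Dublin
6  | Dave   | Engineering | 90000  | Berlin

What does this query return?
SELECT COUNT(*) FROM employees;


COUNT(*) counts all rows

6


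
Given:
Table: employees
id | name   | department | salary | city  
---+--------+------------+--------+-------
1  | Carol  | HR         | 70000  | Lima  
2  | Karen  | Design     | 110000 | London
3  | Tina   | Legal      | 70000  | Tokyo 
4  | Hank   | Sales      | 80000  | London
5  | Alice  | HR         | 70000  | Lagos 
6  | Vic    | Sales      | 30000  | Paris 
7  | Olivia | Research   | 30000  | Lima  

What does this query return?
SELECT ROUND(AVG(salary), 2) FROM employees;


SUM(salary) = 460000
COUNT = 7
ROUND(AVG, 2) = ROUND(460000 / 7, 2) = 65714.29

65714.29


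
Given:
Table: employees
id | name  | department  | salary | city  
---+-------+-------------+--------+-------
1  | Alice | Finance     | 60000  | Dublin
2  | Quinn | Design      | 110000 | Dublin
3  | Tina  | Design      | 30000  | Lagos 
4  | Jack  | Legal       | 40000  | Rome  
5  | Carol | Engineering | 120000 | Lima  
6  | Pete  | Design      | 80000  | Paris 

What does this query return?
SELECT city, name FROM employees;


Projecting columns: city, name

6 rows:
Dublin, Alice
Dublin, Quinn
Lagos, Tina
Rome, Jack
Lima, Carol
Paris, Pete


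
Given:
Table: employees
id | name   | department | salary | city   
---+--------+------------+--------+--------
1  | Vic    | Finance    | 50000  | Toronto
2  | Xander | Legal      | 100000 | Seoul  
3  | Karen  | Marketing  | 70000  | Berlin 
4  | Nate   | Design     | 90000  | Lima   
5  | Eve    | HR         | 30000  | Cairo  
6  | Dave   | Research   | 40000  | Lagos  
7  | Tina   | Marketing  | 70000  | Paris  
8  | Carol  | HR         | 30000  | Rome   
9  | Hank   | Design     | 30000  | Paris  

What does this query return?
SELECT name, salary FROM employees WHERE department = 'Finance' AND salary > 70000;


Filtering: department = 'Finance' AND salary > 70000
Matching: 0 rows

Empty result set (0 rows)


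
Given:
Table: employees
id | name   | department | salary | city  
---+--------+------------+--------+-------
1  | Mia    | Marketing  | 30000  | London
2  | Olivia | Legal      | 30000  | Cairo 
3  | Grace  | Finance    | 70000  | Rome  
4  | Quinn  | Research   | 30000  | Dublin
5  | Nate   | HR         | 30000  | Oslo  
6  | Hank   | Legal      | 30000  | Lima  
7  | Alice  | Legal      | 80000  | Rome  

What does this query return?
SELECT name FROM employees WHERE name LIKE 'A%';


LIKE 'A%' matches names starting with 'A'
Matching: 1

1 rows:
Alice


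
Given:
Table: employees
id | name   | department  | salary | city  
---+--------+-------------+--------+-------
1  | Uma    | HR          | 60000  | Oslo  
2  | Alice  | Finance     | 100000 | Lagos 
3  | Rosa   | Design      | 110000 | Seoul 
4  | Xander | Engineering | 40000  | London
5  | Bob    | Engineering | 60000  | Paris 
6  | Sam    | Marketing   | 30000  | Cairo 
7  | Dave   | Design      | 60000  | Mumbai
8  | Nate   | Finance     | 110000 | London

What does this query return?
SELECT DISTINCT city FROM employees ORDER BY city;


All 'city' values (row order): Oslo, Lagos, Seoul, London, Paris, Cairo, Mumbai, London
Removing duplicates leaves 7 unique value(s).

7 values:
Cairo
Lagos
London
Mumbai
Oslo
Paris
Seoul


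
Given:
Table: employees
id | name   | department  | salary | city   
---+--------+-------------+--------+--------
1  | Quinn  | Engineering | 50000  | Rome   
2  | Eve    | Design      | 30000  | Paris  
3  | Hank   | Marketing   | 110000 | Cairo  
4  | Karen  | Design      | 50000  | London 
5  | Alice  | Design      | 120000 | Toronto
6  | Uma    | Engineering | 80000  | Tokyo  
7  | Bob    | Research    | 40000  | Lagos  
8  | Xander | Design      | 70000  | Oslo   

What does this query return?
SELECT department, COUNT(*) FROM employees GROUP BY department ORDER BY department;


Assigning each row to its department group:
  Quinn -> Engineering
  Eve -> Design
  Hank -> Marketing
  Karen -> Design
  Alice -> Design
  Uma -> Engineering
  Bob -> Research
  Xander -> Design


4 groups:
Design, 4
Engineering, 2
Marketing, 1
Research, 1


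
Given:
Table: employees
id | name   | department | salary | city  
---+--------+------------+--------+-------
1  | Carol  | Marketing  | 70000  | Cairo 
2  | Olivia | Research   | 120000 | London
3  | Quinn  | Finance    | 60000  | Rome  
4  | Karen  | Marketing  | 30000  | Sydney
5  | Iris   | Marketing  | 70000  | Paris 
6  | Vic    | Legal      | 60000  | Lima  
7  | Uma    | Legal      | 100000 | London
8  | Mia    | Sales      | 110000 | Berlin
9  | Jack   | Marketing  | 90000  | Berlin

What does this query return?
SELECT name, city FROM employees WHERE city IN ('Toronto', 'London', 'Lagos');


Filtering: city IN ('Toronto', 'London', 'Lagos')
Matching: 2 rows

2 rows:
Olivia, London
Uma, London


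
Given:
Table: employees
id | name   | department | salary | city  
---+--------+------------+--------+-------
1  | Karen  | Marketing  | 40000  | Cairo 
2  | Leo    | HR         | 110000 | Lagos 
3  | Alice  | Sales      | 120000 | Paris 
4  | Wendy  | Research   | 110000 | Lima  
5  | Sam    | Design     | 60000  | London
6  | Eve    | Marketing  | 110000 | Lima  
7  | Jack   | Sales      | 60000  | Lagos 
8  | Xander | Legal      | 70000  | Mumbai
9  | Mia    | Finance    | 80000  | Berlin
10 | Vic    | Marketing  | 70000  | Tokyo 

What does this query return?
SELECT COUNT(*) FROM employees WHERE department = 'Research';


Counting rows where department = 'Research'
  Wendy -> MATCH


1


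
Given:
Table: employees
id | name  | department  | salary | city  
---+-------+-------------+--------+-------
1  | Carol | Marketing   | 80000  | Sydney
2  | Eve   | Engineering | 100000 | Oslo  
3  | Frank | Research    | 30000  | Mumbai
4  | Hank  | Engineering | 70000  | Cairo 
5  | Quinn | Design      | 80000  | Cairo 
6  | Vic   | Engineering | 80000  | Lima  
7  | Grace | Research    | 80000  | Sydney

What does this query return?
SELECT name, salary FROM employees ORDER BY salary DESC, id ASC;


Sorting by salary DESC, then id ASC for ties

7 rows:
Eve, 100000
Carol, 80000
Quinn, 80000
Vic, 80000
Grace, 80000
Hank, 70000
Frank, 30000


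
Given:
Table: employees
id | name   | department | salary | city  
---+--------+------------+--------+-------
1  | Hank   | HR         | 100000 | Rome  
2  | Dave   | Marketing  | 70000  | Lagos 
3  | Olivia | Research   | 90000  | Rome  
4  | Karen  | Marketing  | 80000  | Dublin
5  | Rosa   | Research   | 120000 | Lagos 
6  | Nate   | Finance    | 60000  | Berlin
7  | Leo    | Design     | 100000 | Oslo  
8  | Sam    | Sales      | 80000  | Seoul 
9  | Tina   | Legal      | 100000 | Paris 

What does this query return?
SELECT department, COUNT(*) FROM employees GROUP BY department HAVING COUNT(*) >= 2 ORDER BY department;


Groups with count >= 2:
  Marketing: 2 -> PASS
  Research: 2 -> PASS
  Design: 1 -> filtered out
  Finance: 1 -> filtered out
  HR: 1 -> filtered out
  Legal: 1 -> filtered out
  Sales: 1 -> filtered out


2 groups:
Marketing, 2
Research, 2


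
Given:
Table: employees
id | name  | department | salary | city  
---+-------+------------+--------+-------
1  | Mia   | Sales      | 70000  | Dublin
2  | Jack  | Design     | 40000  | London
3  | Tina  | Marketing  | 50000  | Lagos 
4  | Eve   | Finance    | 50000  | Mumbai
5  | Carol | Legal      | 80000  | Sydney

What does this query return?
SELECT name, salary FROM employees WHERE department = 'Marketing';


Filtering: department = 'Marketing'
Matching rows: 1

1 rows:
Tina, 50000


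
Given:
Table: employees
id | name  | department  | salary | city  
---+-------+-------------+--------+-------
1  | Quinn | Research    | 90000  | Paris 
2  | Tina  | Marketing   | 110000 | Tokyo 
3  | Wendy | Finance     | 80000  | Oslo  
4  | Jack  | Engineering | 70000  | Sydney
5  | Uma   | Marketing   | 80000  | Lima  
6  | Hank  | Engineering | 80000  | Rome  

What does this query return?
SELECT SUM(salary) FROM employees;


SUM(salary) = 90000 + 110000 + 80000 + 70000 + 80000 + 80000 = 510000

510000


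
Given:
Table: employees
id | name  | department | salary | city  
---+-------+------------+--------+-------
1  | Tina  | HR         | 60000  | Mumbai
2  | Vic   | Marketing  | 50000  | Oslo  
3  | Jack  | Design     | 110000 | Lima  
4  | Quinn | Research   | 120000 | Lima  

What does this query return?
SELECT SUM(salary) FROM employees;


SUM(salary) = 60000 + 50000 + 110000 + 120000 = 340000

340000


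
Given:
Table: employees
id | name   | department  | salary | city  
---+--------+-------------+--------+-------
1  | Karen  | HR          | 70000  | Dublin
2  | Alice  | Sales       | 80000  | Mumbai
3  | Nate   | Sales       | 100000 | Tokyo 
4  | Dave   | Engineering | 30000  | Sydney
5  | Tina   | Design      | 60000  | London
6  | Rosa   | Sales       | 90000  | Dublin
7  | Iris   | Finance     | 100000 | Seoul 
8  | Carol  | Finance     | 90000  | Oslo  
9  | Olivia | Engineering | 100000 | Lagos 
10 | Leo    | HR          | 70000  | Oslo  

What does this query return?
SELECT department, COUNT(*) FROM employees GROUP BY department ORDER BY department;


Assigning each row to its department group:
  Karen -> HR
  Alice -> Sales
  Nate -> Sales
  Dave -> Engineering
  Tina -> Design
  Rosa -> Sales
  Iris -> Finance
  Carol -> Finance
  Olivia -> Engineering
  Leo -> HR


5 groups:
Design, 1
Engineering, 2
Finance, 2
HR, 2
Sales, 3


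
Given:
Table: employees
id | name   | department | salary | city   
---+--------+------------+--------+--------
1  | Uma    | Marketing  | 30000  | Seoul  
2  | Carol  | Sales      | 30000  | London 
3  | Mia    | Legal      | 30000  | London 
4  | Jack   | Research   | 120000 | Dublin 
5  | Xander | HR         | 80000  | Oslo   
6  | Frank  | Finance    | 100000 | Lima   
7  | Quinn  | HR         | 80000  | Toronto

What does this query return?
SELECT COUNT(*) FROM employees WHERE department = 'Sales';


Counting rows where department = 'Sales'
  Carol -> MATCH


1


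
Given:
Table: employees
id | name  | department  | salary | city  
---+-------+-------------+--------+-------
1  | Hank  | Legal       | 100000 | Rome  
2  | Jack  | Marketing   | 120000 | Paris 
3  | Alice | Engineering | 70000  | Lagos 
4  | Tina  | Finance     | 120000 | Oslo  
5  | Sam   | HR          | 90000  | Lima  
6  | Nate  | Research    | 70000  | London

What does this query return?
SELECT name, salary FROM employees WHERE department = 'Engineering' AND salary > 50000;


Filtering: department = 'Engineering' AND salary > 50000
Matching: 1 rows

1 rows:
Alice, 70000


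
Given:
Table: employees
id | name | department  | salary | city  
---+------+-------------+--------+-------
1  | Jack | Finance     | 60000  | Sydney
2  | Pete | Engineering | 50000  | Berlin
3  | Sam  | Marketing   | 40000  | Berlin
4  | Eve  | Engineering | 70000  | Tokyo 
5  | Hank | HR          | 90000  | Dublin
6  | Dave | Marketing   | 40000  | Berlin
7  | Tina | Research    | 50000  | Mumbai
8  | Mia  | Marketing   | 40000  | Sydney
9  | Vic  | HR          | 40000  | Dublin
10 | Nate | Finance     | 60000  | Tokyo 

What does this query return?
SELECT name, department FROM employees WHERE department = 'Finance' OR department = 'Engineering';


Filtering: department = 'Finance' OR 'Engineering'
Matching: 4 rows

4 rows:
Jack, Finance
Pete, Engineering
Eve, Engineering
Nate, Finance


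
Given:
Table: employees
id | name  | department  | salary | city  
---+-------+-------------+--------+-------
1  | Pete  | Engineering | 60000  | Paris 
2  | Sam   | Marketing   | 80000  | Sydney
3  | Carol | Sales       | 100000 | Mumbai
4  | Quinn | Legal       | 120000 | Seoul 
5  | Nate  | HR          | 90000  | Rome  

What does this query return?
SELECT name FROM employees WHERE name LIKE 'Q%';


LIKE 'Q%' matches names starting with 'Q'
Matching: 1

1 rows:
Quinn


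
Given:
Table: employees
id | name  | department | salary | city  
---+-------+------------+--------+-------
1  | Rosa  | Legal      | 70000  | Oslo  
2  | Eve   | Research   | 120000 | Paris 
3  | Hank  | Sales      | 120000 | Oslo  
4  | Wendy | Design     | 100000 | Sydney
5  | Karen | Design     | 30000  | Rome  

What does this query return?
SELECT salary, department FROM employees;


Projecting columns: salary, department

5 rows:
70000, Legal
120000, Research
120000, Sales
100000, Design
30000, Design


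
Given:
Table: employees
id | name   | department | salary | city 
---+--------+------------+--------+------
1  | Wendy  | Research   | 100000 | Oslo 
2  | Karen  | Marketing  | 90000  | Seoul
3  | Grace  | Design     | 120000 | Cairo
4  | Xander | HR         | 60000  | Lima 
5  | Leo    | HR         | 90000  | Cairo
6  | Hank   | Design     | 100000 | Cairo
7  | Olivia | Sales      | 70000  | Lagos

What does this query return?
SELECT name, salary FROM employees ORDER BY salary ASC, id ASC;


Sorting by salary ASC, then id ASC for ties

7 rows:
Xander, 60000
Olivia, 70000
Karen, 90000
Leo, 90000
Wendy, 100000
Hank, 100000
Grace, 120000


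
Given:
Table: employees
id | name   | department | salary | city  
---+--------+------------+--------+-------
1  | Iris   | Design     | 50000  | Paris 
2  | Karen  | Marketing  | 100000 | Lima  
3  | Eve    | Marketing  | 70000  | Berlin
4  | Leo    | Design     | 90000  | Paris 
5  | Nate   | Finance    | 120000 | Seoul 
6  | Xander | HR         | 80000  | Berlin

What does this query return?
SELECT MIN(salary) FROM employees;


Salaries: 50000, 100000, 70000, 90000, 120000, 80000
MIN = 50000

50000


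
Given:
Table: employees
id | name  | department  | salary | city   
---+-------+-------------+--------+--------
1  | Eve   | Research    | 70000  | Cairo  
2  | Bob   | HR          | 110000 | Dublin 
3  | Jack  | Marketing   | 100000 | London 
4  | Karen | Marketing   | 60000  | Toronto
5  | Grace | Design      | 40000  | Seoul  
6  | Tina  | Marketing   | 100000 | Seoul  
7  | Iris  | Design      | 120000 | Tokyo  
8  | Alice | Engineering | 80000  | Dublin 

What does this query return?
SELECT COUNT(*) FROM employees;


COUNT(*) counts all rows

8


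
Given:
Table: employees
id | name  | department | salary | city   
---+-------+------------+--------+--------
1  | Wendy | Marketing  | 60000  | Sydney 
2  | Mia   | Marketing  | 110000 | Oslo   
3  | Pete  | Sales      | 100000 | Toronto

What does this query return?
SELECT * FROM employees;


SELECT * returns all 3 rows with all columns

3 rows:
1, Wendy, Marketing, 60000, Sydney
2, Mia, Marketing, 110000, Oslo
3, Pete, Sales, 100000, Toronto


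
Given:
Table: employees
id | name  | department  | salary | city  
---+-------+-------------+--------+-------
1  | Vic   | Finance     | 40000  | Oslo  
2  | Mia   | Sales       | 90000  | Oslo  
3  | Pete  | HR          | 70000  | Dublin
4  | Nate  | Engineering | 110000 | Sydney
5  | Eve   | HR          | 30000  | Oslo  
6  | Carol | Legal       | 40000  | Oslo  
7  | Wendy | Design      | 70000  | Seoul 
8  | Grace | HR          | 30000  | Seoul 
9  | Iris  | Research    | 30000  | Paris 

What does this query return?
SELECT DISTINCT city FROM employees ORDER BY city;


All 'city' values (row order): Oslo, Oslo, Dublin, Sydney, Oslo, Oslo, Seoul, Seoul, Paris
Removing duplicates leaves 5 unique value(s).

5 values:
Dublin
Oslo
Paris
Seoul
Sydney


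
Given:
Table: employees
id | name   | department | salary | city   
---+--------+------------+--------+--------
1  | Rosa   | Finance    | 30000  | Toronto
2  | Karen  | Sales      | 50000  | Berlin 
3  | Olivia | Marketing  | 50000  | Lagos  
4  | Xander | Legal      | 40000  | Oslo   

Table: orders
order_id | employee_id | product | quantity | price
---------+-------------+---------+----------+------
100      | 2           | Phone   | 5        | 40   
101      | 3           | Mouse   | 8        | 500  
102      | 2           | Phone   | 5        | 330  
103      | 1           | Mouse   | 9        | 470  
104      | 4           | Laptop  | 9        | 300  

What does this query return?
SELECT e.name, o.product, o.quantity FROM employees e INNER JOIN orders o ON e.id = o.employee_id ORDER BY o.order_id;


Joining employees.id = orders.employee_id:
  employee Karen (id=2) -> order Phone
  employee Olivia (id=3) -> order Mouse
  employee Karen (id=2) -> order Phone
  employee Rosa (id=1) -> order Mouse
  employee Xander (id=4) -> order Laptop


5 rows:
Karen, Phone, 5
Olivia, Mouse, 8
Karen, Phone, 5
Rosa, Mouse, 9
Xander, Laptop, 9


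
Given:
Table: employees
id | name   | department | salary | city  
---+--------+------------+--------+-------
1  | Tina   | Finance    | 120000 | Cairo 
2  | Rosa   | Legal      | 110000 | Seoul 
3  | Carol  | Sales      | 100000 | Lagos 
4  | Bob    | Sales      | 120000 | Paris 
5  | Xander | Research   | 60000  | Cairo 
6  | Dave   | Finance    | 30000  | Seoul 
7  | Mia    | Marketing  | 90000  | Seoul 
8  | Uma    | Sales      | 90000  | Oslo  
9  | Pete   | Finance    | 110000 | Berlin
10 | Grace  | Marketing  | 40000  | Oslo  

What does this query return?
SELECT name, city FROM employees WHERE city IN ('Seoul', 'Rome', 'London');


Filtering: city IN ('Seoul', 'Rome', 'London')
Matching: 3 rows

3 rows:
Rosa, Seoul
Dave, Seoul
Mia, Seoul


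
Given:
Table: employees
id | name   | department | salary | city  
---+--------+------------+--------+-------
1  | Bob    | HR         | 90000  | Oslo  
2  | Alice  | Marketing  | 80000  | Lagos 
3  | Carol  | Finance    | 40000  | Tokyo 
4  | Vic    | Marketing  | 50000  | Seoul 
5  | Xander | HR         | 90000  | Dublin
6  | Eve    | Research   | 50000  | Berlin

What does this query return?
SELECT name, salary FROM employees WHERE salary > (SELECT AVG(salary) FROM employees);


Subquery: AVG(salary) = 66666.67
Filtering: salary > 66666.67
  Bob (90000) -> MATCH
  Alice (80000) -> MATCH
  Xander (90000) -> MATCH


3 rows:
Bob, 90000
Alice, 80000
Xander, 90000


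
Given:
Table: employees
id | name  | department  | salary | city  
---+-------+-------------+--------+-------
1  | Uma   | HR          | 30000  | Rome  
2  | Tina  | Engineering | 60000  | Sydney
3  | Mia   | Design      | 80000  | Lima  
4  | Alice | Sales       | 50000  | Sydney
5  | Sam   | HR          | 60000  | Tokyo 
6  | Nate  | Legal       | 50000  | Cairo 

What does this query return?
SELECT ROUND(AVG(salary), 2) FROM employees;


SUM(salary) = 330000
COUNT = 6
ROUND(AVG, 2) = ROUND(330000 / 6, 2) = 55000.0

55000.0


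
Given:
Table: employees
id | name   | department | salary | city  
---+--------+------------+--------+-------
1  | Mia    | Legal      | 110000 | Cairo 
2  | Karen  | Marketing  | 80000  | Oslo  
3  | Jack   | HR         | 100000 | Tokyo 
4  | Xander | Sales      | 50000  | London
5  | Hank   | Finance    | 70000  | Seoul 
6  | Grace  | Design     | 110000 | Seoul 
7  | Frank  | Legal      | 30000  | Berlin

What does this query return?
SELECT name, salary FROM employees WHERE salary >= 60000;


Filtering: salary >= 60000
Matching: 5 rows

5 rows:
Mia, 110000
Karen, 80000
Jack, 100000
Hank, 70000
Grace, 110000


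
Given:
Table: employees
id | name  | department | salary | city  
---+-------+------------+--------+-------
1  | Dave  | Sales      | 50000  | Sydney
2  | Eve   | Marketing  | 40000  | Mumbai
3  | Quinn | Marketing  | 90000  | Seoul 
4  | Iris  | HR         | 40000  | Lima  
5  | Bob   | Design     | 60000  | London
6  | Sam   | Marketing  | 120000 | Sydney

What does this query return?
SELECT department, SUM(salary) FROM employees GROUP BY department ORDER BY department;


Summing salary within each department:
  Design: 60000 = 60000
  HR: 40000 = 40000
  Marketing: 40000 + 90000 + 120000 = 250000
  Sales: 50000 = 50000


4 groups:
Design, 60000
HR, 40000
Marketing, 250000
Sales, 50000


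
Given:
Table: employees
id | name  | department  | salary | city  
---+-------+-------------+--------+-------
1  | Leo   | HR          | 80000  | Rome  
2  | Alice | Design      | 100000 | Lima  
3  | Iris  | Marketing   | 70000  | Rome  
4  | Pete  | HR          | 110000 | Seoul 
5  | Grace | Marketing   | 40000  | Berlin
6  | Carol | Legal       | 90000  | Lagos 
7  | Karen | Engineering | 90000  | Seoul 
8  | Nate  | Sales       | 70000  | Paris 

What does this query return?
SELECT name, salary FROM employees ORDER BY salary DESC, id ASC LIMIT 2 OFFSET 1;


Sort by salary DESC (id ASC tiebreak), then skip 1 and take 2
Rows 2 through 3

2 rows:
Alice, 100000
Carol, 90000


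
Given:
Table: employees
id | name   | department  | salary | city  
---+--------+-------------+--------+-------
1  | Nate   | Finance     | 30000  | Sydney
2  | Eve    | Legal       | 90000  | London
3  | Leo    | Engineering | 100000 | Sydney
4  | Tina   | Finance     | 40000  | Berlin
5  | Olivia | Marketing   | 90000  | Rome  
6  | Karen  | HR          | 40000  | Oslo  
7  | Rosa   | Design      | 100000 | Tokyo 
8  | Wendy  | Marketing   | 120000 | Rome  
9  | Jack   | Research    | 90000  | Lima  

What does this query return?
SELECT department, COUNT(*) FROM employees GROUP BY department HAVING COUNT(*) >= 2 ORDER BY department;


Groups with count >= 2:
  Finance: 2 -> PASS
  Marketing: 2 -> PASS
  Design: 1 -> filtered out
  Engineering: 1 -> filtered out
  HR: 1 -> filtered out
  Legal: 1 -> filtered out
  Research: 1 -> filtered out


2 groups:
Finance, 2
Marketing, 2


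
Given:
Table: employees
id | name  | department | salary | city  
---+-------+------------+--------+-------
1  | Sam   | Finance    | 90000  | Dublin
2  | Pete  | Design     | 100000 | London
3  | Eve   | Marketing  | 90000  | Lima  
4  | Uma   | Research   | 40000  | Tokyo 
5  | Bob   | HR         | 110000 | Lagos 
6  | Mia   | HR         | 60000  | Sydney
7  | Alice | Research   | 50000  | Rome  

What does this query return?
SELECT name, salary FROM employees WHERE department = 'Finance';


Filtering: department = 'Finance'
Matching rows: 1

1 rows:
Sam, 90000


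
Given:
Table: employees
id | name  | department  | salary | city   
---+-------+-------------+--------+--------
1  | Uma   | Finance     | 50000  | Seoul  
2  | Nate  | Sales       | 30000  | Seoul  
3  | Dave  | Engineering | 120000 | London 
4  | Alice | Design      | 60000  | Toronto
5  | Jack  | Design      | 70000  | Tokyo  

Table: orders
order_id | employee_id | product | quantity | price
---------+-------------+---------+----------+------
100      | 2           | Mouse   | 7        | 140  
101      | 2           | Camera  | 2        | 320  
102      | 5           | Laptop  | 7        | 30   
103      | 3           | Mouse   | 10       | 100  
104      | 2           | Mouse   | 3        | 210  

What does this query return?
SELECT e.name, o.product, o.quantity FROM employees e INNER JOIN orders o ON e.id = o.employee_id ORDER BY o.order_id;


Joining employees.id = orders.employee_id:
  employee Nate (id=2) -> order Mouse
  employee Nate (id=2) -> order Camera
  employee Jack (id=5) -> order Laptop
  employee Dave (id=3) -> order Mouse
  employee Nate (id=2) -> order Mouse


5 rows:
Nate, Mouse, 7
Nate, Camera, 2
Jack, Laptop, 7
Dave, Mouse, 10
Nate, Mouse, 3


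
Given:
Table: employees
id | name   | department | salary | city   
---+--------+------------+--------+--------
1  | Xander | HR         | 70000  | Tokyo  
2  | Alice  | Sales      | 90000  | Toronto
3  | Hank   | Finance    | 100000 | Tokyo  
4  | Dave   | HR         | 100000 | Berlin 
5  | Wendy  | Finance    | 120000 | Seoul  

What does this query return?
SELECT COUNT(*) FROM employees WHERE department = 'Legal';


Counting rows where department = 'Legal'


0


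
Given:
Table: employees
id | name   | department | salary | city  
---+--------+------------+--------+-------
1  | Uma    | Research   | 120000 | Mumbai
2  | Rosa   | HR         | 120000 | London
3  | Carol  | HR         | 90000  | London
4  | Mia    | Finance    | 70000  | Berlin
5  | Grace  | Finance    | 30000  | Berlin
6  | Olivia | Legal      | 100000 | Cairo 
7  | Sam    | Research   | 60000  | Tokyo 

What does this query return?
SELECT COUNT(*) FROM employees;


COUNT(*) counts all rows

7


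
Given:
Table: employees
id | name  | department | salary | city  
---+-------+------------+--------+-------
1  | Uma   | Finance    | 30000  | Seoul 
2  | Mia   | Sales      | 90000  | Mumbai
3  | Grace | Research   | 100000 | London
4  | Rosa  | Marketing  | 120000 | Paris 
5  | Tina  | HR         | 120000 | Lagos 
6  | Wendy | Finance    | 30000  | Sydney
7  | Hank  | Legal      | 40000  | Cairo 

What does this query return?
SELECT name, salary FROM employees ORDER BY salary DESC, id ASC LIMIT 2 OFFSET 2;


Sort by salary DESC (id ASC tiebreak), then skip 2 and take 2
Rows 3 through 4

2 rows:
Grace, 100000
Mia, 90000


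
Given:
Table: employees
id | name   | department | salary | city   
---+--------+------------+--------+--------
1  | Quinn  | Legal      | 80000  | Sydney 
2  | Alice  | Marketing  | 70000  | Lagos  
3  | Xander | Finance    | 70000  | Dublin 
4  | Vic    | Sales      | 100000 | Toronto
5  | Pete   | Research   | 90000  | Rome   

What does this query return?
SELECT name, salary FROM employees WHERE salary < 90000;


Filtering: salary < 90000
Matching: 3 rows

3 rows:
Quinn, 80000
Alice, 70000
Xander, 70000


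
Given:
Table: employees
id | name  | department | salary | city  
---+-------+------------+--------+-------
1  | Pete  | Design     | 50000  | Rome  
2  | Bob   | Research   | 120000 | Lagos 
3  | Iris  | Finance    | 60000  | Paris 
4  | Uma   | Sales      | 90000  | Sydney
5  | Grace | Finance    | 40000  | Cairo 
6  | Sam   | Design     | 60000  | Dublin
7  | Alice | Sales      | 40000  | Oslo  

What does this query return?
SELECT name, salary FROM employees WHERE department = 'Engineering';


Filtering: department = 'Engineering'
Matching rows: 0

Empty result set (0 rows)


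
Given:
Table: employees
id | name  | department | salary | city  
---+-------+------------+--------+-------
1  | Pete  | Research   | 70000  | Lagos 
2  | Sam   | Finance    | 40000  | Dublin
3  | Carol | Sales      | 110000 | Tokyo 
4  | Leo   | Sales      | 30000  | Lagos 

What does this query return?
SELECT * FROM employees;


SELECT * returns all 4 rows with all columns

4 rows:
1, Pete, Research, 70000, Lagos
2, Sam, Finance, 40000, Dublin
3, Carol, Sales, 110000, Tokyo
4, Leo, Sales, 30000, Lagos


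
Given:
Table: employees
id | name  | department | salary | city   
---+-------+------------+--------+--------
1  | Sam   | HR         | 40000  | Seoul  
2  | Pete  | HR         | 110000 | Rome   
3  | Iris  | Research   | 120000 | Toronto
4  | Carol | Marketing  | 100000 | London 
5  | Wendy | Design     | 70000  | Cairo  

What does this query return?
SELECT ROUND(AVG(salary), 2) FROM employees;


SUM(salary) = 440000
COUNT = 5
ROUND(AVG, 2) = ROUND(440000 / 5, 2) = 88000.0

88000.0


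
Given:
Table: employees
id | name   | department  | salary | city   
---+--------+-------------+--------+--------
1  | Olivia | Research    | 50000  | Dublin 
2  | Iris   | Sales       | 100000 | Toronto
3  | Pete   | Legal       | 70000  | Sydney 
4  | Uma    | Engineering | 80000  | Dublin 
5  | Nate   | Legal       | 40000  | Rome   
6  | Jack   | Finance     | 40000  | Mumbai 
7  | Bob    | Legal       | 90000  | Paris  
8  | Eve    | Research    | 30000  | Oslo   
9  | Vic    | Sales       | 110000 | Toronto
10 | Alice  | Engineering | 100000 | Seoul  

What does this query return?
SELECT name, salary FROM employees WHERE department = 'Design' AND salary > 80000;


Filtering: department = 'Design' AND salary > 80000
Matching: 0 rows

Empty result set (0 rows)


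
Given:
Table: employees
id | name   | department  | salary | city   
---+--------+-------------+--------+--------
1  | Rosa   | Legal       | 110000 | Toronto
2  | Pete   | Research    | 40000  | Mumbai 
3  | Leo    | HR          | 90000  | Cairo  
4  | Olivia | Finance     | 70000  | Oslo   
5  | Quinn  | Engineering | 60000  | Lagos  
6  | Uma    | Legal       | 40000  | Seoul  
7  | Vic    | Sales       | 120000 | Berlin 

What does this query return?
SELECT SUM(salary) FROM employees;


SUM(salary) = 110000 + 40000 + 90000 + 70000 + 60000 + 40000 + 120000 = 530000

530000


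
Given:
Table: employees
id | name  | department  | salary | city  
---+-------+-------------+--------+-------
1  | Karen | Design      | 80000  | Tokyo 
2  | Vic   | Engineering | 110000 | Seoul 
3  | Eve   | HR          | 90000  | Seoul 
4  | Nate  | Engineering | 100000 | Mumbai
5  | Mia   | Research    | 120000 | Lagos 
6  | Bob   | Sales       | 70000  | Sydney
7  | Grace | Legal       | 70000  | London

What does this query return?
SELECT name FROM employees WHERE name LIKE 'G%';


LIKE 'G%' matches names starting with 'G'
Matching: 1

1 rows:
Grace


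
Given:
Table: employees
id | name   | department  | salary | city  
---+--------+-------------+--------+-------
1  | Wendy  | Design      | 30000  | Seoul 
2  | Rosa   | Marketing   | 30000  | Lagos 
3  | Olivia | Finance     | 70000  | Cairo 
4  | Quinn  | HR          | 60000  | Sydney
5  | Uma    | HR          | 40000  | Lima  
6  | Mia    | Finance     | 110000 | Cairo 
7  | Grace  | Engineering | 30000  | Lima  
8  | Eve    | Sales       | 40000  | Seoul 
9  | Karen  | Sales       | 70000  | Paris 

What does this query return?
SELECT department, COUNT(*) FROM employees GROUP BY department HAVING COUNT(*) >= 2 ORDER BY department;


Groups with count >= 2:
  Finance: 2 -> PASS
  HR: 2 -> PASS
  Sales: 2 -> PASS
  Design: 1 -> filtered out
  Engineering: 1 -> filtered out
  Marketing: 1 -> filtered out


3 groups:
Finance, 2
HR, 2
Sales, 2


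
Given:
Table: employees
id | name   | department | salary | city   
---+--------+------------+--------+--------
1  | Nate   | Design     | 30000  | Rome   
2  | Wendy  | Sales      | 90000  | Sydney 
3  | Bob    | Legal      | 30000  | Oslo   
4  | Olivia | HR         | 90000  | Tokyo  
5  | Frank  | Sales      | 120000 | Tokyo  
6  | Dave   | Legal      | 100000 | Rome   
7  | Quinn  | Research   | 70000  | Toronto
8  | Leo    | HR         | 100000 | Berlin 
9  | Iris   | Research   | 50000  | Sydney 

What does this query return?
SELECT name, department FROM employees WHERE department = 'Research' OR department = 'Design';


Filtering: department = 'Research' OR 'Design'
Matching: 3 rows

3 rows:
Nate, Design
Quinn, Research
Iris, Research


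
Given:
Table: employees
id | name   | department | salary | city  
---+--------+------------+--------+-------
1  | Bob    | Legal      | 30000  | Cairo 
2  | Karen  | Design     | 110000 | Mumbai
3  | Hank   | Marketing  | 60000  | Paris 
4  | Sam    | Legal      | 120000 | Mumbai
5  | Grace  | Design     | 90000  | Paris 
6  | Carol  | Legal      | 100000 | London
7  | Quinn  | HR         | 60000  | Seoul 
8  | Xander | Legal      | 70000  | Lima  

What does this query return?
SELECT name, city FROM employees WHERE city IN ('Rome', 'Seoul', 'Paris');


Filtering: city IN ('Rome', 'Seoul', 'Paris')
Matching: 3 rows

3 rows:
Hank, Paris
Grace, Paris
Quinn, Seoul


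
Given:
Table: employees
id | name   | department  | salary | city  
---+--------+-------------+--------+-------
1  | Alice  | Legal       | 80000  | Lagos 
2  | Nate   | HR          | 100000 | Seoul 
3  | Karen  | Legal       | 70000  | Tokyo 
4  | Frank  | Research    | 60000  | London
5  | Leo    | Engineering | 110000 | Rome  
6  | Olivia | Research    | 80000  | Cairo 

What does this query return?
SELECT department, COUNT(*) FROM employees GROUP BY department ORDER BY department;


Assigning each row to its department group:
  Alice -> Legal
  Nate -> HR
  Karen -> Legal
  Frank -> Research
  Leo -> Engineering
  Olivia -> Research


4 groups:
Engineering, 1
HR, 1
Legal, 2
Research, 2


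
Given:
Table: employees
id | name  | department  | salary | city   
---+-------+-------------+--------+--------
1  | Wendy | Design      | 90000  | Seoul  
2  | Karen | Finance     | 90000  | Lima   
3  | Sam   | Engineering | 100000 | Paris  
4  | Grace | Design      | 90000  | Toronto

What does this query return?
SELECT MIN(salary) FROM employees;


Salaries: 90000, 90000, 100000, 90000
MIN = 90000

90000


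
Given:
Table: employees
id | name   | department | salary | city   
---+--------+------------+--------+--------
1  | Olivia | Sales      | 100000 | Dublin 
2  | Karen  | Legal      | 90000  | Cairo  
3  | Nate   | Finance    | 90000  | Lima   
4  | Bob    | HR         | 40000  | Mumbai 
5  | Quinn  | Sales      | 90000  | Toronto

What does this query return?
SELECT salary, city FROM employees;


Projecting columns: salary, city

5 rows:
100000, Dublin
90000, Cairo
90000, Lima
40000, Mumbai
90000, Toronto


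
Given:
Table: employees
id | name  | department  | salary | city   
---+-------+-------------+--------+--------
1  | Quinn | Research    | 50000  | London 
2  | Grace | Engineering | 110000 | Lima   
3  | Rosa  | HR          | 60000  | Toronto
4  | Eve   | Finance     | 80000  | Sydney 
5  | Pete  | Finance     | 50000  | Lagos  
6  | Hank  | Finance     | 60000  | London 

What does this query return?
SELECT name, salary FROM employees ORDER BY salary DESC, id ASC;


Sorting by salary DESC, then id ASC for ties

6 rows:
Grace, 110000
Eve, 80000
Rosa, 60000
Hank, 60000
Quinn, 50000
Pete, 50000
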